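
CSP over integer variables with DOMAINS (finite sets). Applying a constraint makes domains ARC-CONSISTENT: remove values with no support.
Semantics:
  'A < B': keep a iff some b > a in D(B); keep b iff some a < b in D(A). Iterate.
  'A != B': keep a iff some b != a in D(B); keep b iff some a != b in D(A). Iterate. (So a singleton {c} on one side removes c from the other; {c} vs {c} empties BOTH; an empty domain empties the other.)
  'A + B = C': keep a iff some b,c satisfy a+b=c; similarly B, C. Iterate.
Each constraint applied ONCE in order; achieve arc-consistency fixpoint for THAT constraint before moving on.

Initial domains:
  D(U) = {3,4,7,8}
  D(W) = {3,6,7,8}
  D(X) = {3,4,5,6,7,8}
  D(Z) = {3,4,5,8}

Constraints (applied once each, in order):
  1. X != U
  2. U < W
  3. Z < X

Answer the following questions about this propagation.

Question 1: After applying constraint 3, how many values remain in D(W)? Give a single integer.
Constraint 1 (X != U) on D(X)={3,4,5,6,7,8} D(U)={3,4,7,8}: no change
Constraint 2 (U < W) on D(U)={3,4,7,8} D(W)={3,6,7,8}: U {3,4,7,8}->{3,4,7}; W {3,6,7,8}->{6,7,8}
Constraint 3 (Z < X) on D(Z)={3,4,5,8} D(X)={3,4,5,6,7,8}: Z {3,4,5,8}->{3,4,5}; X {3,4,5,6,7,8}->{4,5,6,7,8}
So after constraint 3: D(W)={6,7,8}, size = 3

Answer: 3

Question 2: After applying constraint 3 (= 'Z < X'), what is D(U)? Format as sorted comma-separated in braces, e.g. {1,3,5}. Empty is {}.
Constraint 1 (X != U) on D(X)={3,4,5,6,7,8} D(U)={3,4,7,8}: no change
Constraint 2 (U < W) on D(U)={3,4,7,8} D(W)={3,6,7,8}: U {3,4,7,8}->{3,4,7}; W {3,6,7,8}->{6,7,8}
Constraint 3 (Z < X) on D(Z)={3,4,5,8} D(X)={3,4,5,6,7,8}: Z {3,4,5,8}->{3,4,5}; X {3,4,5,6,7,8}->{4,5,6,7,8}
So after constraint 3: D(U) = {3,4,7}

Answer: {3,4,7}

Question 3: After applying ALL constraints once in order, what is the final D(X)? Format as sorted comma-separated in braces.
Constraint 1 (X != U) on D(X)={3,4,5,6,7,8} D(U)={3,4,7,8}: no change
Constraint 2 (U < W) on D(U)={3,4,7,8} D(W)={3,6,7,8}: U {3,4,7,8}->{3,4,7}; W {3,6,7,8}->{6,7,8}
Constraint 3 (Z < X) on D(Z)={3,4,5,8} D(X)={3,4,5,6,7,8}: Z {3,4,5,8}->{3,4,5}; X {3,4,5,6,7,8}->{4,5,6,7,8}
So after all 3 constraints: D(X) = {4,5,6,7,8}

Answer: {4,5,6,7,8}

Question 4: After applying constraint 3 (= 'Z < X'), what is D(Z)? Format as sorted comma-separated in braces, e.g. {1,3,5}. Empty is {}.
Constraint 1 (X != U) on D(X)={3,4,5,6,7,8} D(U)={3,4,7,8}: no change
Constraint 2 (U < W) on D(U)={3,4,7,8} D(W)={3,6,7,8}: U {3,4,7,8}->{3,4,7}; W {3,6,7,8}->{6,7,8}
Constraint 3 (Z < X) on D(Z)={3,4,5,8} D(X)={3,4,5,6,7,8}: Z {3,4,5,8}->{3,4,5}; X {3,4,5,6,7,8}->{4,5,6,7,8}
So after constraint 3: D(Z) = {3,4,5}

Answer: {3,4,5}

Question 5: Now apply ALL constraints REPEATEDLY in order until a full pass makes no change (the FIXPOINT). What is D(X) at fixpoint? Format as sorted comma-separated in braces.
pass 0 (initial): D(X)={3,4,5,6,7,8}
pass 1: U {3,4,7,8}->{3,4,7}; W {3,6,7,8}->{6,7,8}; X {3,4,5,6,7,8}->{4,5,6,7,8}; Z {3,4,5,8}->{3,4,5}
pass 2: no change
Fixpoint after 2 passes: D(X) = {4,5,6,7,8}

Answer: {4,5,6,7,8}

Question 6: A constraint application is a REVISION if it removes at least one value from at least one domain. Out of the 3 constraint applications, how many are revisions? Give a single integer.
Constraint 1 (X != U) on D(X)={3,4,5,6,7,8} D(U)={3,4,7,8}: no change => not a revision
Constraint 2 (U < W) on D(U)={3,4,7,8} D(W)={3,6,7,8}: U {3,4,7,8}->{3,4,7}; W {3,6,7,8}->{6,7,8} => REVISION
Constraint 3 (Z < X) on D(Z)={3,4,5,8} D(X)={3,4,5,6,7,8}: Z {3,4,5,8}->{3,4,5}; X {3,4,5,6,7,8}->{4,5,6,7,8} => REVISION
Total revisions = 2

Answer: 2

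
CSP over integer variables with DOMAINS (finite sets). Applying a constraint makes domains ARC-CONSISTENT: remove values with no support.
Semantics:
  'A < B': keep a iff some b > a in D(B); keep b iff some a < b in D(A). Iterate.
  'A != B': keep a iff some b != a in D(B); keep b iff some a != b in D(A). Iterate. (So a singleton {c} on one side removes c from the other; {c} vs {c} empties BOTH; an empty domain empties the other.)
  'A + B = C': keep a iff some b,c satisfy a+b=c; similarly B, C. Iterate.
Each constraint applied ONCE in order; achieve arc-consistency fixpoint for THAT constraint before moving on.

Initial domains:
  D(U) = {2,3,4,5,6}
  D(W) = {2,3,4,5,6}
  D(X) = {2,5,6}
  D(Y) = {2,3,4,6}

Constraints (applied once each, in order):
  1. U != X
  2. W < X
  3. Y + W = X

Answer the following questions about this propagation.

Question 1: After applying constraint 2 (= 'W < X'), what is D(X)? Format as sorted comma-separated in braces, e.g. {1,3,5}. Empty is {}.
Answer: {5,6}

Derivation:
Constraint 1 (U != X) on D(U)={2,3,4,5,6} D(X)={2,5,6}: no change
Constraint 2 (W < X) on D(W)={2,3,4,5,6} D(X)={2,5,6}: W {2,3,4,5,6}->{2,3,4,5}; X {2,5,6}->{5,6}
So after constraint 2: D(X) = {5,6}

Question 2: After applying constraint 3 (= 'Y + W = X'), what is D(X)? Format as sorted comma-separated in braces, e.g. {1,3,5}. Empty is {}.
Answer: {5,6}

Derivation:
Constraint 1 (U != X) on D(U)={2,3,4,5,6} D(X)={2,5,6}: no change
Constraint 2 (W < X) on D(W)={2,3,4,5,6} D(X)={2,5,6}: W {2,3,4,5,6}->{2,3,4,5}; X {2,5,6}->{5,6}
Constraint 3 (Y + W = X) on D(Y)={2,3,4,6} D(W)={2,3,4,5} D(X)={5,6}: Y {2,3,4,6}->{2,3,4}; W {2,3,4,5}->{2,3,4}
So after constraint 3: D(X) = {5,6}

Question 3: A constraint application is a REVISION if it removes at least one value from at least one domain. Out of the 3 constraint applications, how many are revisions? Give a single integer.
Constraint 1 (U != X) on D(U)={2,3,4,5,6} D(X)={2,5,6}: no change => not a revision
Constraint 2 (W < X) on D(W)={2,3,4,5,6} D(X)={2,5,6}: W {2,3,4,5,6}->{2,3,4,5}; X {2,5,6}->{5,6} => REVISION
Constraint 3 (Y + W = X) on D(Y)={2,3,4,6} D(W)={2,3,4,5} D(X)={5,6}: Y {2,3,4,6}->{2,3,4}; W {2,3,4,5}->{2,3,4} => REVISION
Total revisions = 2

Answer: 2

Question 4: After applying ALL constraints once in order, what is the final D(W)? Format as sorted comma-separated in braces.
Constraint 1 (U != X) on D(U)={2,3,4,5,6} D(X)={2,5,6}: no change
Constraint 2 (W < X) on D(W)={2,3,4,5,6} D(X)={2,5,6}: W {2,3,4,5,6}->{2,3,4,5}; X {2,5,6}->{5,6}
Constraint 3 (Y + W = X) on D(Y)={2,3,4,6} D(W)={2,3,4,5} D(X)={5,6}: Y {2,3,4,6}->{2,3,4}; W {2,3,4,5}->{2,3,4}
So after all 3 constraints: D(W) = {2,3,4}

Answer: {2,3,4}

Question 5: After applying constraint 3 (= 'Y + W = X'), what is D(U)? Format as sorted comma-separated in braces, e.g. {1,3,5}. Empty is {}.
Answer: {2,3,4,5,6}

Derivation:
Constraint 1 (U != X) on D(U)={2,3,4,5,6} D(X)={2,5,6}: no change
Constraint 2 (W < X) on D(W)={2,3,4,5,6} D(X)={2,5,6}: W {2,3,4,5,6}->{2,3,4,5}; X {2,5,6}->{5,6}
Constraint 3 (Y + W = X) on D(Y)={2,3,4,6} D(W)={2,3,4,5} D(X)={5,6}: Y {2,3,4,6}->{2,3,4}; W {2,3,4,5}->{2,3,4}
So after constraint 3: D(U) = {2,3,4,5,6}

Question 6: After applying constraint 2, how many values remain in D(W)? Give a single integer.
Constraint 1 (U != X) on D(U)={2,3,4,5,6} D(X)={2,5,6}: no change
Constraint 2 (W < X) on D(W)={2,3,4,5,6} D(X)={2,5,6}: W {2,3,4,5,6}->{2,3,4,5}; X {2,5,6}->{5,6}
So after constraint 2: D(W)={2,3,4,5}, size = 4

Answer: 4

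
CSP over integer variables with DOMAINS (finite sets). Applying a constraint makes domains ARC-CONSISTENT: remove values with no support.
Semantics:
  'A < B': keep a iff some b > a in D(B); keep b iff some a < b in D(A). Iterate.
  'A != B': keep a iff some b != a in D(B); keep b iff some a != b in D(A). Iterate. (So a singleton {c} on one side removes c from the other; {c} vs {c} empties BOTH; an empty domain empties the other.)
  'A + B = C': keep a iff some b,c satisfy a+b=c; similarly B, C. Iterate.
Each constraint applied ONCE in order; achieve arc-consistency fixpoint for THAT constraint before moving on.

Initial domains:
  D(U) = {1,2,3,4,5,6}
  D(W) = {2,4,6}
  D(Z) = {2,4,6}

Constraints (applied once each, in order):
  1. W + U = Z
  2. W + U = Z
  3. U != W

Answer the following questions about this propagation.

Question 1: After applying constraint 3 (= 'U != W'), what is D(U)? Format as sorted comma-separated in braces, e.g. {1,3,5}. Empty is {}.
Answer: {2,4}

Derivation:
Constraint 1 (W + U = Z) on D(W)={2,4,6} D(U)={1,2,3,4,5,6} D(Z)={2,4,6}: W {2,4,6}->{2,4}; U {1,2,3,4,5,6}->{2,4}; Z {2,4,6}->{4,6}
Constraint 2 (W + U = Z) on D(W)={2,4} D(U)={2,4} D(Z)={4,6}: no change
Constraint 3 (U != W) on D(U)={2,4} D(W)={2,4}: no change
So after constraint 3: D(U) = {2,4}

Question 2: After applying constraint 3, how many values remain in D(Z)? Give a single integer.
Answer: 2

Derivation:
Constraint 1 (W + U = Z) on D(W)={2,4,6} D(U)={1,2,3,4,5,6} D(Z)={2,4,6}: W {2,4,6}->{2,4}; U {1,2,3,4,5,6}->{2,4}; Z {2,4,6}->{4,6}
Constraint 2 (W + U = Z) on D(W)={2,4} D(U)={2,4} D(Z)={4,6}: no change
Constraint 3 (U != W) on D(U)={2,4} D(W)={2,4}: no change
So after constraint 3: D(Z)={4,6}, size = 2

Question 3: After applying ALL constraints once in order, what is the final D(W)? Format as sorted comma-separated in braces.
Constraint 1 (W + U = Z) on D(W)={2,4,6} D(U)={1,2,3,4,5,6} D(Z)={2,4,6}: W {2,4,6}->{2,4}; U {1,2,3,4,5,6}->{2,4}; Z {2,4,6}->{4,6}
Constraint 2 (W + U = Z) on D(W)={2,4} D(U)={2,4} D(Z)={4,6}: no change
Constraint 3 (U != W) on D(U)={2,4} D(W)={2,4}: no change
So after all 3 constraints: D(W) = {2,4}

Answer: {2,4}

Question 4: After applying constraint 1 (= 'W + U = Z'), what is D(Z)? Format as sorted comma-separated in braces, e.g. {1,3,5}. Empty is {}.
Constraint 1 (W + U = Z) on D(W)={2,4,6} D(U)={1,2,3,4,5,6} D(Z)={2,4,6}: W {2,4,6}->{2,4}; U {1,2,3,4,5,6}->{2,4}; Z {2,4,6}->{4,6}
So after constraint 1: D(Z) = {4,6}

Answer: {4,6}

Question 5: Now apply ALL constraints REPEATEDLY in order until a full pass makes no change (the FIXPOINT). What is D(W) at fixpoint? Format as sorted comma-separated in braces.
pass 0 (initial): D(W)={2,4,6}
pass 1: U {1,2,3,4,5,6}->{2,4}; W {2,4,6}->{2,4}; Z {2,4,6}->{4,6}
pass 2: no change
Fixpoint after 2 passes: D(W) = {2,4}

Answer: {2,4}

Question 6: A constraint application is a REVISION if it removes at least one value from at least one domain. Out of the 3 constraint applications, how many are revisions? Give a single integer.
Constraint 1 (W + U = Z) on D(W)={2,4,6} D(U)={1,2,3,4,5,6} D(Z)={2,4,6}: W {2,4,6}->{2,4}; U {1,2,3,4,5,6}->{2,4}; Z {2,4,6}->{4,6} => REVISION
Constraint 2 (W + U = Z) on D(W)={2,4} D(U)={2,4} D(Z)={4,6}: no change => not a revision
Constraint 3 (U != W) on D(U)={2,4} D(W)={2,4}: no change => not a revision
Total revisions = 1

Answer: 1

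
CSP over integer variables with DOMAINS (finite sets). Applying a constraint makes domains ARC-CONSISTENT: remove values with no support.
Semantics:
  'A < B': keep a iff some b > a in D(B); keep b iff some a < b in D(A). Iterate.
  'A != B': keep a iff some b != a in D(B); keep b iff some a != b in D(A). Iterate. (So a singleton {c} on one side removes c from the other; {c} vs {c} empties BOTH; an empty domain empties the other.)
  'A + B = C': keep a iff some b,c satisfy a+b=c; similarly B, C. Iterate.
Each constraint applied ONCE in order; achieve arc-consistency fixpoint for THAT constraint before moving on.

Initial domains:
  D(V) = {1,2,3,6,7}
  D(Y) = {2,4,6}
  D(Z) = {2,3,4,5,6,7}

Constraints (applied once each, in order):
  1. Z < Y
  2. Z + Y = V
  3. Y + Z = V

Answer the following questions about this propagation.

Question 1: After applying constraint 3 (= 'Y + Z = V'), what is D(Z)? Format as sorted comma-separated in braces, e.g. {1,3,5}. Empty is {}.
Answer: {2,3}

Derivation:
Constraint 1 (Z < Y) on D(Z)={2,3,4,5,6,7} D(Y)={2,4,6}: Z {2,3,4,5,6,7}->{2,3,4,5}; Y {2,4,6}->{4,6}
Constraint 2 (Z + Y = V) on D(Z)={2,3,4,5} D(Y)={4,6} D(V)={1,2,3,6,7}: Z {2,3,4,5}->{2,3}; Y {4,6}->{4}; V {1,2,3,6,7}->{6,7}
Constraint 3 (Y + Z = V) on D(Y)={4} D(Z)={2,3} D(V)={6,7}: no change
So after constraint 3: D(Z) = {2,3}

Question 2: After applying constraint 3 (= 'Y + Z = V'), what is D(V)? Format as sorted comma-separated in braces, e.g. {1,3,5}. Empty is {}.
Answer: {6,7}

Derivation:
Constraint 1 (Z < Y) on D(Z)={2,3,4,5,6,7} D(Y)={2,4,6}: Z {2,3,4,5,6,7}->{2,3,4,5}; Y {2,4,6}->{4,6}
Constraint 2 (Z + Y = V) on D(Z)={2,3,4,5} D(Y)={4,6} D(V)={1,2,3,6,7}: Z {2,3,4,5}->{2,3}; Y {4,6}->{4}; V {1,2,3,6,7}->{6,7}
Constraint 3 (Y + Z = V) on D(Y)={4} D(Z)={2,3} D(V)={6,7}: no change
So after constraint 3: D(V) = {6,7}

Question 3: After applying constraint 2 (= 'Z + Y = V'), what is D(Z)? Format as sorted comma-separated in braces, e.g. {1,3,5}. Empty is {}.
Constraint 1 (Z < Y) on D(Z)={2,3,4,5,6,7} D(Y)={2,4,6}: Z {2,3,4,5,6,7}->{2,3,4,5}; Y {2,4,6}->{4,6}
Constraint 2 (Z + Y = V) on D(Z)={2,3,4,5} D(Y)={4,6} D(V)={1,2,3,6,7}: Z {2,3,4,5}->{2,3}; Y {4,6}->{4}; V {1,2,3,6,7}->{6,7}
So after constraint 2: D(Z) = {2,3}

Answer: {2,3}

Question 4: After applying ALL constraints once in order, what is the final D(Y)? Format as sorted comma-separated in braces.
Constraint 1 (Z < Y) on D(Z)={2,3,4,5,6,7} D(Y)={2,4,6}: Z {2,3,4,5,6,7}->{2,3,4,5}; Y {2,4,6}->{4,6}
Constraint 2 (Z + Y = V) on D(Z)={2,3,4,5} D(Y)={4,6} D(V)={1,2,3,6,7}: Z {2,3,4,5}->{2,3}; Y {4,6}->{4}; V {1,2,3,6,7}->{6,7}
Constraint 3 (Y + Z = V) on D(Y)={4} D(Z)={2,3} D(V)={6,7}: no change
So after all 3 constraints: D(Y) = {4}

Answer: {4}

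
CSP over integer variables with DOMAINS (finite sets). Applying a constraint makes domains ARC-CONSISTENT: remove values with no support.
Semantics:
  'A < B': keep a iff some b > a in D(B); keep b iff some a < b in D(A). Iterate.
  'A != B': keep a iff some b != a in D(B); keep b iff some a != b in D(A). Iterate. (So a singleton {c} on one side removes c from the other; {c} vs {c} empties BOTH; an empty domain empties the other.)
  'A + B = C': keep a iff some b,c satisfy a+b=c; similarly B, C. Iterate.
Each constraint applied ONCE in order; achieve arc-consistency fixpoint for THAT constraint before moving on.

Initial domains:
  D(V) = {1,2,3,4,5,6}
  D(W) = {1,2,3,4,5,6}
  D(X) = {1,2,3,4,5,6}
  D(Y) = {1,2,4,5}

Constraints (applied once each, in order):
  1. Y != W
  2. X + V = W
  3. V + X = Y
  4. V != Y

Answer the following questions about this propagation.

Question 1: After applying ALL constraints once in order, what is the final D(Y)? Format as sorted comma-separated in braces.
Answer: {2,4,5}

Derivation:
Constraint 1 (Y != W) on D(Y)={1,2,4,5} D(W)={1,2,3,4,5,6}: no change
Constraint 2 (X + V = W) on D(X)={1,2,3,4,5,6} D(V)={1,2,3,4,5,6} D(W)={1,2,3,4,5,6}: X {1,2,3,4,5,6}->{1,2,3,4,5}; V {1,2,3,4,5,6}->{1,2,3,4,5}; W {1,2,3,4,5,6}->{2,3,4,5,6}
Constraint 3 (V + X = Y) on D(V)={1,2,3,4,5} D(X)={1,2,3,4,5} D(Y)={1,2,4,5}: V {1,2,3,4,5}->{1,2,3,4}; X {1,2,3,4,5}->{1,2,3,4}; Y {1,2,4,5}->{2,4,5}
Constraint 4 (V != Y) on D(V)={1,2,3,4} D(Y)={2,4,5}: no change
So after all 4 constraints: D(Y) = {2,4,5}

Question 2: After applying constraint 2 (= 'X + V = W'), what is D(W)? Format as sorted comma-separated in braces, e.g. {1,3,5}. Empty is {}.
Answer: {2,3,4,5,6}

Derivation:
Constraint 1 (Y != W) on D(Y)={1,2,4,5} D(W)={1,2,3,4,5,6}: no change
Constraint 2 (X + V = W) on D(X)={1,2,3,4,5,6} D(V)={1,2,3,4,5,6} D(W)={1,2,3,4,5,6}: X {1,2,3,4,5,6}->{1,2,3,4,5}; V {1,2,3,4,5,6}->{1,2,3,4,5}; W {1,2,3,4,5,6}->{2,3,4,5,6}
So after constraint 2: D(W) = {2,3,4,5,6}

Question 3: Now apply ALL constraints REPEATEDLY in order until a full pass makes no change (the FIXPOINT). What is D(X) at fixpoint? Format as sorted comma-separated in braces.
pass 0 (initial): D(X)={1,2,3,4,5,6}
pass 1: V {1,2,3,4,5,6}->{1,2,3,4}; W {1,2,3,4,5,6}->{2,3,4,5,6}; X {1,2,3,4,5,6}->{1,2,3,4}; Y {1,2,4,5}->{2,4,5}
pass 2: no change
Fixpoint after 2 passes: D(X) = {1,2,3,4}

Answer: {1,2,3,4}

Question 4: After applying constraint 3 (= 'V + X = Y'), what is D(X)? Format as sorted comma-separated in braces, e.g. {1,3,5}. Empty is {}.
Constraint 1 (Y != W) on D(Y)={1,2,4,5} D(W)={1,2,3,4,5,6}: no change
Constraint 2 (X + V = W) on D(X)={1,2,3,4,5,6} D(V)={1,2,3,4,5,6} D(W)={1,2,3,4,5,6}: X {1,2,3,4,5,6}->{1,2,3,4,5}; V {1,2,3,4,5,6}->{1,2,3,4,5}; W {1,2,3,4,5,6}->{2,3,4,5,6}
Constraint 3 (V + X = Y) on D(V)={1,2,3,4,5} D(X)={1,2,3,4,5} D(Y)={1,2,4,5}: V {1,2,3,4,5}->{1,2,3,4}; X {1,2,3,4,5}->{1,2,3,4}; Y {1,2,4,5}->{2,4,5}
So after constraint 3: D(X) = {1,2,3,4}

Answer: {1,2,3,4}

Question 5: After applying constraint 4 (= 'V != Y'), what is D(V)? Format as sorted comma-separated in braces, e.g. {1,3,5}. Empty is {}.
Answer: {1,2,3,4}

Derivation:
Constraint 1 (Y != W) on D(Y)={1,2,4,5} D(W)={1,2,3,4,5,6}: no change
Constraint 2 (X + V = W) on D(X)={1,2,3,4,5,6} D(V)={1,2,3,4,5,6} D(W)={1,2,3,4,5,6}: X {1,2,3,4,5,6}->{1,2,3,4,5}; V {1,2,3,4,5,6}->{1,2,3,4,5}; W {1,2,3,4,5,6}->{2,3,4,5,6}
Constraint 3 (V + X = Y) on D(V)={1,2,3,4,5} D(X)={1,2,3,4,5} D(Y)={1,2,4,5}: V {1,2,3,4,5}->{1,2,3,4}; X {1,2,3,4,5}->{1,2,3,4}; Y {1,2,4,5}->{2,4,5}
Constraint 4 (V != Y) on D(V)={1,2,3,4} D(Y)={2,4,5}: no change
So after constraint 4: D(V) = {1,2,3,4}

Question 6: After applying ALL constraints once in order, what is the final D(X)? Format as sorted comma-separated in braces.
Answer: {1,2,3,4}

Derivation:
Constraint 1 (Y != W) on D(Y)={1,2,4,5} D(W)={1,2,3,4,5,6}: no change
Constraint 2 (X + V = W) on D(X)={1,2,3,4,5,6} D(V)={1,2,3,4,5,6} D(W)={1,2,3,4,5,6}: X {1,2,3,4,5,6}->{1,2,3,4,5}; V {1,2,3,4,5,6}->{1,2,3,4,5}; W {1,2,3,4,5,6}->{2,3,4,5,6}
Constraint 3 (V + X = Y) on D(V)={1,2,3,4,5} D(X)={1,2,3,4,5} D(Y)={1,2,4,5}: V {1,2,3,4,5}->{1,2,3,4}; X {1,2,3,4,5}->{1,2,3,4}; Y {1,2,4,5}->{2,4,5}
Constraint 4 (V != Y) on D(V)={1,2,3,4} D(Y)={2,4,5}: no change
So after all 4 constraints: D(X) = {1,2,3,4}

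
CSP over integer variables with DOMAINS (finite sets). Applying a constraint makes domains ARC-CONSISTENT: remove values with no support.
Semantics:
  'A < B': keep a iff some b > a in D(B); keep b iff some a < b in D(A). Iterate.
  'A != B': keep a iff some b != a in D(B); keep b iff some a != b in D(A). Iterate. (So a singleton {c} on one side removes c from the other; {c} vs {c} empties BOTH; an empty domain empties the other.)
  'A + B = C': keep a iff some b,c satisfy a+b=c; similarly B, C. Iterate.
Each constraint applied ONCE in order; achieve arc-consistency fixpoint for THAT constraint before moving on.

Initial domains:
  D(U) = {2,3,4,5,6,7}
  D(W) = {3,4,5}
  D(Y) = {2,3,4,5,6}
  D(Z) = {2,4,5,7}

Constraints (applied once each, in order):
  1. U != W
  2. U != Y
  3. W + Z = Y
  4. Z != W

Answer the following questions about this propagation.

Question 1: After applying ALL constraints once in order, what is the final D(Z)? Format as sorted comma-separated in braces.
Answer: {2}

Derivation:
Constraint 1 (U != W) on D(U)={2,3,4,5,6,7} D(W)={3,4,5}: no change
Constraint 2 (U != Y) on D(U)={2,3,4,5,6,7} D(Y)={2,3,4,5,6}: no change
Constraint 3 (W + Z = Y) on D(W)={3,4,5} D(Z)={2,4,5,7} D(Y)={2,3,4,5,6}: W {3,4,5}->{3,4}; Z {2,4,5,7}->{2}; Y {2,3,4,5,6}->{5,6}
Constraint 4 (Z != W) on D(Z)={2} D(W)={3,4}: no change
So after all 4 constraints: D(Z) = {2}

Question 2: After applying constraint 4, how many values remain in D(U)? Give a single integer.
Constraint 1 (U != W) on D(U)={2,3,4,5,6,7} D(W)={3,4,5}: no change
Constraint 2 (U != Y) on D(U)={2,3,4,5,6,7} D(Y)={2,3,4,5,6}: no change
Constraint 3 (W + Z = Y) on D(W)={3,4,5} D(Z)={2,4,5,7} D(Y)={2,3,4,5,6}: W {3,4,5}->{3,4}; Z {2,4,5,7}->{2}; Y {2,3,4,5,6}->{5,6}
Constraint 4 (Z != W) on D(Z)={2} D(W)={3,4}: no change
So after constraint 4: D(U)={2,3,4,5,6,7}, size = 6

Answer: 6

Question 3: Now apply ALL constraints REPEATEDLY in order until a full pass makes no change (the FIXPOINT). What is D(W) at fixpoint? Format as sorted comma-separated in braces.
Answer: {3,4}

Derivation:
pass 0 (initial): D(W)={3,4,5}
pass 1: W {3,4,5}->{3,4}; Y {2,3,4,5,6}->{5,6}; Z {2,4,5,7}->{2}
pass 2: no change
Fixpoint after 2 passes: D(W) = {3,4}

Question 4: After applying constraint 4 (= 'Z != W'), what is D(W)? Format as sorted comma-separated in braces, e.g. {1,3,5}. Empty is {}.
Constraint 1 (U != W) on D(U)={2,3,4,5,6,7} D(W)={3,4,5}: no change
Constraint 2 (U != Y) on D(U)={2,3,4,5,6,7} D(Y)={2,3,4,5,6}: no change
Constraint 3 (W + Z = Y) on D(W)={3,4,5} D(Z)={2,4,5,7} D(Y)={2,3,4,5,6}: W {3,4,5}->{3,4}; Z {2,4,5,7}->{2}; Y {2,3,4,5,6}->{5,6}
Constraint 4 (Z != W) on D(Z)={2} D(W)={3,4}: no change
So after constraint 4: D(W) = {3,4}

Answer: {3,4}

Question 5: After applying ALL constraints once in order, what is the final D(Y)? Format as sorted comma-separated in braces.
Constraint 1 (U != W) on D(U)={2,3,4,5,6,7} D(W)={3,4,5}: no change
Constraint 2 (U != Y) on D(U)={2,3,4,5,6,7} D(Y)={2,3,4,5,6}: no change
Constraint 3 (W + Z = Y) on D(W)={3,4,5} D(Z)={2,4,5,7} D(Y)={2,3,4,5,6}: W {3,4,5}->{3,4}; Z {2,4,5,7}->{2}; Y {2,3,4,5,6}->{5,6}
Constraint 4 (Z != W) on D(Z)={2} D(W)={3,4}: no change
So after all 4 constraints: D(Y) = {5,6}

Answer: {5,6}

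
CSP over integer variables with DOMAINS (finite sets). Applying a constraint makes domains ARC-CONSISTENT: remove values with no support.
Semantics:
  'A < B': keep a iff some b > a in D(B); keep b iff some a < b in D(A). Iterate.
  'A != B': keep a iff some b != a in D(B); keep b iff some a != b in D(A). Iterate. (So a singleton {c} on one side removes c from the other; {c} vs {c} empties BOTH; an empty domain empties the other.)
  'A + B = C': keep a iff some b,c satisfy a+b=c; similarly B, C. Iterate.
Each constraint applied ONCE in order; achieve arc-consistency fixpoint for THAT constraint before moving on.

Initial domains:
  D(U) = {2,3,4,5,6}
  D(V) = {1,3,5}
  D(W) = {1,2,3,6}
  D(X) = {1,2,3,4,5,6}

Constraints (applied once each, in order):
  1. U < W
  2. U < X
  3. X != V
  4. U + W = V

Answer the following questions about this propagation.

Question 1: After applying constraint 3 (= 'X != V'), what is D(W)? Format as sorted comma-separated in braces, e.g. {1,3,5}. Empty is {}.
Constraint 1 (U < W) on D(U)={2,3,4,5,6} D(W)={1,2,3,6}: U {2,3,4,5,6}->{2,3,4,5}; W {1,2,3,6}->{3,6}
Constraint 2 (U < X) on D(U)={2,3,4,5} D(X)={1,2,3,4,5,6}: X {1,2,3,4,5,6}->{3,4,5,6}
Constraint 3 (X != V) on D(X)={3,4,5,6} D(V)={1,3,5}: no change
So after constraint 3: D(W) = {3,6}

Answer: {3,6}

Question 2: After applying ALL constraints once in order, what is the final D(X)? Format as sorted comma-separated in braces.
Constraint 1 (U < W) on D(U)={2,3,4,5,6} D(W)={1,2,3,6}: U {2,3,4,5,6}->{2,3,4,5}; W {1,2,3,6}->{3,6}
Constraint 2 (U < X) on D(U)={2,3,4,5} D(X)={1,2,3,4,5,6}: X {1,2,3,4,5,6}->{3,4,5,6}
Constraint 3 (X != V) on D(X)={3,4,5,6} D(V)={1,3,5}: no change
Constraint 4 (U + W = V) on D(U)={2,3,4,5} D(W)={3,6} D(V)={1,3,5}: U {2,3,4,5}->{2}; W {3,6}->{3}; V {1,3,5}->{5}
So after all 4 constraints: D(X) = {3,4,5,6}

Answer: {3,4,5,6}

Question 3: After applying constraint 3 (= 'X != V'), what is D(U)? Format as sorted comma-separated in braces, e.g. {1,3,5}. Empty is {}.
Constraint 1 (U < W) on D(U)={2,3,4,5,6} D(W)={1,2,3,6}: U {2,3,4,5,6}->{2,3,4,5}; W {1,2,3,6}->{3,6}
Constraint 2 (U < X) on D(U)={2,3,4,5} D(X)={1,2,3,4,5,6}: X {1,2,3,4,5,6}->{3,4,5,6}
Constraint 3 (X != V) on D(X)={3,4,5,6} D(V)={1,3,5}: no change
So after constraint 3: D(U) = {2,3,4,5}

Answer: {2,3,4,5}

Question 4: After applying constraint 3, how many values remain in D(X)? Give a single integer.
Constraint 1 (U < W) on D(U)={2,3,4,5,6} D(W)={1,2,3,6}: U {2,3,4,5,6}->{2,3,4,5}; W {1,2,3,6}->{3,6}
Constraint 2 (U < X) on D(U)={2,3,4,5} D(X)={1,2,3,4,5,6}: X {1,2,3,4,5,6}->{3,4,5,6}
Constraint 3 (X != V) on D(X)={3,4,5,6} D(V)={1,3,5}: no change
So after constraint 3: D(X)={3,4,5,6}, size = 4

Answer: 4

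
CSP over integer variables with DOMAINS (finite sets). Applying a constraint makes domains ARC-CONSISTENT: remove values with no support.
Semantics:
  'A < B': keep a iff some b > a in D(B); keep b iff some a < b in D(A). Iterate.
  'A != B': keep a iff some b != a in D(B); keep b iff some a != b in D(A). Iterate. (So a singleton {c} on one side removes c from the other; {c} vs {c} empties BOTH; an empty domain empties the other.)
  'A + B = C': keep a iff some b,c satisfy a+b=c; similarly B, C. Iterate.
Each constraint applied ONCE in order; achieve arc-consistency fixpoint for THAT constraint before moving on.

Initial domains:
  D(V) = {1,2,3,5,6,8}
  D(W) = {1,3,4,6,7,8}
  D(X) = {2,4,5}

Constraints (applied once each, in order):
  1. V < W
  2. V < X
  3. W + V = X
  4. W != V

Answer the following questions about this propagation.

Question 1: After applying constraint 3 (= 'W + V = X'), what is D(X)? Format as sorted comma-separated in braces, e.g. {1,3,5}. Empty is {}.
Answer: {4,5}

Derivation:
Constraint 1 (V < W) on D(V)={1,2,3,5,6,8} D(W)={1,3,4,6,7,8}: V {1,2,3,5,6,8}->{1,2,3,5,6}; W {1,3,4,6,7,8}->{3,4,6,7,8}
Constraint 2 (V < X) on D(V)={1,2,3,5,6} D(X)={2,4,5}: V {1,2,3,5,6}->{1,2,3}
Constraint 3 (W + V = X) on D(W)={3,4,6,7,8} D(V)={1,2,3} D(X)={2,4,5}: W {3,4,6,7,8}->{3,4}; V {1,2,3}->{1,2}; X {2,4,5}->{4,5}
So after constraint 3: D(X) = {4,5}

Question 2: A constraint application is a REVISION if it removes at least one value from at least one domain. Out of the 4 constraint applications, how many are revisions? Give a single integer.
Constraint 1 (V < W) on D(V)={1,2,3,5,6,8} D(W)={1,3,4,6,7,8}: V {1,2,3,5,6,8}->{1,2,3,5,6}; W {1,3,4,6,7,8}->{3,4,6,7,8} => REVISION
Constraint 2 (V < X) on D(V)={1,2,3,5,6} D(X)={2,4,5}: V {1,2,3,5,6}->{1,2,3} => REVISION
Constraint 3 (W + V = X) on D(W)={3,4,6,7,8} D(V)={1,2,3} D(X)={2,4,5}: W {3,4,6,7,8}->{3,4}; V {1,2,3}->{1,2}; X {2,4,5}->{4,5} => REVISION
Constraint 4 (W != V) on D(W)={3,4} D(V)={1,2}: no change => not a revision
Total revisions = 3

Answer: 3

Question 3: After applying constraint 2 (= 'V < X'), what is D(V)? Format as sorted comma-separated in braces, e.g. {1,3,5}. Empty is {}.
Constraint 1 (V < W) on D(V)={1,2,3,5,6,8} D(W)={1,3,4,6,7,8}: V {1,2,3,5,6,8}->{1,2,3,5,6}; W {1,3,4,6,7,8}->{3,4,6,7,8}
Constraint 2 (V < X) on D(V)={1,2,3,5,6} D(X)={2,4,5}: V {1,2,3,5,6}->{1,2,3}
So after constraint 2: D(V) = {1,2,3}

Answer: {1,2,3}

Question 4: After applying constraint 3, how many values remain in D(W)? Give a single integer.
Constraint 1 (V < W) on D(V)={1,2,3,5,6,8} D(W)={1,3,4,6,7,8}: V {1,2,3,5,6,8}->{1,2,3,5,6}; W {1,3,4,6,7,8}->{3,4,6,7,8}
Constraint 2 (V < X) on D(V)={1,2,3,5,6} D(X)={2,4,5}: V {1,2,3,5,6}->{1,2,3}
Constraint 3 (W + V = X) on D(W)={3,4,6,7,8} D(V)={1,2,3} D(X)={2,4,5}: W {3,4,6,7,8}->{3,4}; V {1,2,3}->{1,2}; X {2,4,5}->{4,5}
So after constraint 3: D(W)={3,4}, size = 2

Answer: 2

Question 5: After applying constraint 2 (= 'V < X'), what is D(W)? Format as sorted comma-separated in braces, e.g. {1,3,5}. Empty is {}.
Answer: {3,4,6,7,8}

Derivation:
Constraint 1 (V < W) on D(V)={1,2,3,5,6,8} D(W)={1,3,4,6,7,8}: V {1,2,3,5,6,8}->{1,2,3,5,6}; W {1,3,4,6,7,8}->{3,4,6,7,8}
Constraint 2 (V < X) on D(V)={1,2,3,5,6} D(X)={2,4,5}: V {1,2,3,5,6}->{1,2,3}
So after constraint 2: D(W) = {3,4,6,7,8}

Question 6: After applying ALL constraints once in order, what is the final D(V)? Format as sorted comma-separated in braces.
Answer: {1,2}

Derivation:
Constraint 1 (V < W) on D(V)={1,2,3,5,6,8} D(W)={1,3,4,6,7,8}: V {1,2,3,5,6,8}->{1,2,3,5,6}; W {1,3,4,6,7,8}->{3,4,6,7,8}
Constraint 2 (V < X) on D(V)={1,2,3,5,6} D(X)={2,4,5}: V {1,2,3,5,6}->{1,2,3}
Constraint 3 (W + V = X) on D(W)={3,4,6,7,8} D(V)={1,2,3} D(X)={2,4,5}: W {3,4,6,7,8}->{3,4}; V {1,2,3}->{1,2}; X {2,4,5}->{4,5}
Constraint 4 (W != V) on D(W)={3,4} D(V)={1,2}: no change
So after all 4 constraints: D(V) = {1,2}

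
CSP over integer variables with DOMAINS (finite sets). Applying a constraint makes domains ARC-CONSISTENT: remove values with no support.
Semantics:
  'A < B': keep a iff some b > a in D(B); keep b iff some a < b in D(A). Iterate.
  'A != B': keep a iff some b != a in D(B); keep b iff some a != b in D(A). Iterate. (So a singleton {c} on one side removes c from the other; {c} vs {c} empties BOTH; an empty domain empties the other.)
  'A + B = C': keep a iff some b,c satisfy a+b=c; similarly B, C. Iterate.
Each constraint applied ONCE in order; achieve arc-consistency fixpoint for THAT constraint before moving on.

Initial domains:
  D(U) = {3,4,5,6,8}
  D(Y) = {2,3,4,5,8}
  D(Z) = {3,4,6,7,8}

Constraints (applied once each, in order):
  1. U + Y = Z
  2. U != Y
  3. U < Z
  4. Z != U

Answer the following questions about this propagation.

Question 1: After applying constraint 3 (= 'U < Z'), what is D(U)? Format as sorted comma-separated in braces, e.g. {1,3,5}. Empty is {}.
Answer: {3,4,5,6}

Derivation:
Constraint 1 (U + Y = Z) on D(U)={3,4,5,6,8} D(Y)={2,3,4,5,8} D(Z)={3,4,6,7,8}: U {3,4,5,6,8}->{3,4,5,6}; Y {2,3,4,5,8}->{2,3,4,5}; Z {3,4,6,7,8}->{6,7,8}
Constraint 2 (U != Y) on D(U)={3,4,5,6} D(Y)={2,3,4,5}: no change
Constraint 3 (U < Z) on D(U)={3,4,5,6} D(Z)={6,7,8}: no change
So after constraint 3: D(U) = {3,4,5,6}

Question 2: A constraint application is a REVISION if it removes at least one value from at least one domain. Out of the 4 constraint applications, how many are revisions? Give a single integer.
Answer: 1

Derivation:
Constraint 1 (U + Y = Z) on D(U)={3,4,5,6,8} D(Y)={2,3,4,5,8} D(Z)={3,4,6,7,8}: U {3,4,5,6,8}->{3,4,5,6}; Y {2,3,4,5,8}->{2,3,4,5}; Z {3,4,6,7,8}->{6,7,8} => REVISION
Constraint 2 (U != Y) on D(U)={3,4,5,6} D(Y)={2,3,4,5}: no change => not a revision
Constraint 3 (U < Z) on D(U)={3,4,5,6} D(Z)={6,7,8}: no change => not a revision
Constraint 4 (Z != U) on D(Z)={6,7,8} D(U)={3,4,5,6}: no change => not a revision
Total revisions = 1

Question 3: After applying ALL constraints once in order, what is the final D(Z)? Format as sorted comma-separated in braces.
Answer: {6,7,8}

Derivation:
Constraint 1 (U + Y = Z) on D(U)={3,4,5,6,8} D(Y)={2,3,4,5,8} D(Z)={3,4,6,7,8}: U {3,4,5,6,8}->{3,4,5,6}; Y {2,3,4,5,8}->{2,3,4,5}; Z {3,4,6,7,8}->{6,7,8}
Constraint 2 (U != Y) on D(U)={3,4,5,6} D(Y)={2,3,4,5}: no change
Constraint 3 (U < Z) on D(U)={3,4,5,6} D(Z)={6,7,8}: no change
Constraint 4 (Z != U) on D(Z)={6,7,8} D(U)={3,4,5,6}: no change
So after all 4 constraints: D(Z) = {6,7,8}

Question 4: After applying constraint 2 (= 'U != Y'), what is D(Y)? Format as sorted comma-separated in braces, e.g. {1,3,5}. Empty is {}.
Answer: {2,3,4,5}

Derivation:
Constraint 1 (U + Y = Z) on D(U)={3,4,5,6,8} D(Y)={2,3,4,5,8} D(Z)={3,4,6,7,8}: U {3,4,5,6,8}->{3,4,5,6}; Y {2,3,4,5,8}->{2,3,4,5}; Z {3,4,6,7,8}->{6,7,8}
Constraint 2 (U != Y) on D(U)={3,4,5,6} D(Y)={2,3,4,5}: no change
So after constraint 2: D(Y) = {2,3,4,5}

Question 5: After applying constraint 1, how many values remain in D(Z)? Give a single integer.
Constraint 1 (U + Y = Z) on D(U)={3,4,5,6,8} D(Y)={2,3,4,5,8} D(Z)={3,4,6,7,8}: U {3,4,5,6,8}->{3,4,5,6}; Y {2,3,4,5,8}->{2,3,4,5}; Z {3,4,6,7,8}->{6,7,8}
So after constraint 1: D(Z)={6,7,8}, size = 3

Answer: 3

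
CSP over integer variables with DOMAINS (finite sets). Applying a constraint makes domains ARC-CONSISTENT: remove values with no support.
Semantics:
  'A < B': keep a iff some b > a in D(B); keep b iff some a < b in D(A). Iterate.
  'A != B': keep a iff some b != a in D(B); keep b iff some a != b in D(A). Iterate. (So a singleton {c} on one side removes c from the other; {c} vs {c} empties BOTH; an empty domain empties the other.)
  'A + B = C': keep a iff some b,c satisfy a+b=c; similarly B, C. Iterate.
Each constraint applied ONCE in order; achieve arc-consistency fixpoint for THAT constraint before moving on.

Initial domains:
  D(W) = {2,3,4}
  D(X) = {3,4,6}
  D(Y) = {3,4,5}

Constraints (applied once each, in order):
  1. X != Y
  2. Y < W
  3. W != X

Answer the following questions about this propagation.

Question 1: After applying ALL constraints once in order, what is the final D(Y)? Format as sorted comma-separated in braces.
Answer: {3}

Derivation:
Constraint 1 (X != Y) on D(X)={3,4,6} D(Y)={3,4,5}: no change
Constraint 2 (Y < W) on D(Y)={3,4,5} D(W)={2,3,4}: Y {3,4,5}->{3}; W {2,3,4}->{4}
Constraint 3 (W != X) on D(W)={4} D(X)={3,4,6}: X {3,4,6}->{3,6}
So after all 3 constraints: D(Y) = {3}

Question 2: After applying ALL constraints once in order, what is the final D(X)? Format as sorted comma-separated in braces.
Answer: {3,6}

Derivation:
Constraint 1 (X != Y) on D(X)={3,4,6} D(Y)={3,4,5}: no change
Constraint 2 (Y < W) on D(Y)={3,4,5} D(W)={2,3,4}: Y {3,4,5}->{3}; W {2,3,4}->{4}
Constraint 3 (W != X) on D(W)={4} D(X)={3,4,6}: X {3,4,6}->{3,6}
So after all 3 constraints: D(X) = {3,6}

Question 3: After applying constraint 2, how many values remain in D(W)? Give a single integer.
Answer: 1

Derivation:
Constraint 1 (X != Y) on D(X)={3,4,6} D(Y)={3,4,5}: no change
Constraint 2 (Y < W) on D(Y)={3,4,5} D(W)={2,3,4}: Y {3,4,5}->{3}; W {2,3,4}->{4}
So after constraint 2: D(W)={4}, size = 1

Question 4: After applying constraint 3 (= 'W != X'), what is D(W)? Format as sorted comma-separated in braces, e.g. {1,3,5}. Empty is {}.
Constraint 1 (X != Y) on D(X)={3,4,6} D(Y)={3,4,5}: no change
Constraint 2 (Y < W) on D(Y)={3,4,5} D(W)={2,3,4}: Y {3,4,5}->{3}; W {2,3,4}->{4}
Constraint 3 (W != X) on D(W)={4} D(X)={3,4,6}: X {3,4,6}->{3,6}
So after constraint 3: D(W) = {4}

Answer: {4}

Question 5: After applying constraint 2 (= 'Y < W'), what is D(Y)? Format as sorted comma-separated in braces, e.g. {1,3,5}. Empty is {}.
Constraint 1 (X != Y) on D(X)={3,4,6} D(Y)={3,4,5}: no change
Constraint 2 (Y < W) on D(Y)={3,4,5} D(W)={2,3,4}: Y {3,4,5}->{3}; W {2,3,4}->{4}
So after constraint 2: D(Y) = {3}

Answer: {3}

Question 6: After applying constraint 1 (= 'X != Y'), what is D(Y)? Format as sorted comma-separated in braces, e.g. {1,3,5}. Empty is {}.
Constraint 1 (X != Y) on D(X)={3,4,6} D(Y)={3,4,5}: no change
So after constraint 1: D(Y) = {3,4,5}

Answer: {3,4,5}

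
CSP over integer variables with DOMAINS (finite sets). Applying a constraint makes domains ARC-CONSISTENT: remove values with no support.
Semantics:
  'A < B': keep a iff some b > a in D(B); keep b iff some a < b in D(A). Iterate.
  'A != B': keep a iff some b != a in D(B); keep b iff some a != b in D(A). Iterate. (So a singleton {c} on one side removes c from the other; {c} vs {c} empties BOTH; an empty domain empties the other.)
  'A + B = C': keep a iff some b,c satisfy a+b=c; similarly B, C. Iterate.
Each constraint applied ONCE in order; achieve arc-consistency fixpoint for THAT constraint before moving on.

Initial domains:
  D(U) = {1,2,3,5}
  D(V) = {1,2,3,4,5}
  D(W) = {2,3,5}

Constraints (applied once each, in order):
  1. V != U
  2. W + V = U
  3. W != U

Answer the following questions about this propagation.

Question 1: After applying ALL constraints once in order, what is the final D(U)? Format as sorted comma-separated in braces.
Constraint 1 (V != U) on D(V)={1,2,3,4,5} D(U)={1,2,3,5}: no change
Constraint 2 (W + V = U) on D(W)={2,3,5} D(V)={1,2,3,4,5} D(U)={1,2,3,5}: W {2,3,5}->{2,3}; V {1,2,3,4,5}->{1,2,3}; U {1,2,3,5}->{3,5}
Constraint 3 (W != U) on D(W)={2,3} D(U)={3,5}: no change
So after all 3 constraints: D(U) = {3,5}

Answer: {3,5}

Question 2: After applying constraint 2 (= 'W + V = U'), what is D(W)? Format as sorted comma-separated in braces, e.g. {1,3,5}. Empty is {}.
Answer: {2,3}

Derivation:
Constraint 1 (V != U) on D(V)={1,2,3,4,5} D(U)={1,2,3,5}: no change
Constraint 2 (W + V = U) on D(W)={2,3,5} D(V)={1,2,3,4,5} D(U)={1,2,3,5}: W {2,3,5}->{2,3}; V {1,2,3,4,5}->{1,2,3}; U {1,2,3,5}->{3,5}
So after constraint 2: D(W) = {2,3}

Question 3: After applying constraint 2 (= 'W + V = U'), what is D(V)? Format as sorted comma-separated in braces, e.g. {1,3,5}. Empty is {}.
Constraint 1 (V != U) on D(V)={1,2,3,4,5} D(U)={1,2,3,5}: no change
Constraint 2 (W + V = U) on D(W)={2,3,5} D(V)={1,2,3,4,5} D(U)={1,2,3,5}: W {2,3,5}->{2,3}; V {1,2,3,4,5}->{1,2,3}; U {1,2,3,5}->{3,5}
So after constraint 2: D(V) = {1,2,3}

Answer: {1,2,3}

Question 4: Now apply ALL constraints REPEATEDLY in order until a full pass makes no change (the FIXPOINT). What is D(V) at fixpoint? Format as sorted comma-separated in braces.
Answer: {1,2,3}

Derivation:
pass 0 (initial): D(V)={1,2,3,4,5}
pass 1: U {1,2,3,5}->{3,5}; V {1,2,3,4,5}->{1,2,3}; W {2,3,5}->{2,3}
pass 2: no change
Fixpoint after 2 passes: D(V) = {1,2,3}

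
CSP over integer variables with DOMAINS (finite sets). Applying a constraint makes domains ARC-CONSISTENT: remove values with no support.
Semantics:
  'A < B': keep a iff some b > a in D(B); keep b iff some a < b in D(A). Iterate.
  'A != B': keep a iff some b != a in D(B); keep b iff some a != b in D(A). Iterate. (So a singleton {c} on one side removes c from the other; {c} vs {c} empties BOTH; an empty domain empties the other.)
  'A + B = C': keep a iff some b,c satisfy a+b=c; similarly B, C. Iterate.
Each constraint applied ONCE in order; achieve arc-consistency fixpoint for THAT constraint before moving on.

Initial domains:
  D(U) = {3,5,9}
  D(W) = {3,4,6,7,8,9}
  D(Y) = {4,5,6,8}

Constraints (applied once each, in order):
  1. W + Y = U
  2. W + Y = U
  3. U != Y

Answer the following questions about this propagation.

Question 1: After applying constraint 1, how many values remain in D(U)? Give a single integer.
Constraint 1 (W + Y = U) on D(W)={3,4,6,7,8,9} D(Y)={4,5,6,8} D(U)={3,5,9}: W {3,4,6,7,8,9}->{3,4}; Y {4,5,6,8}->{5,6}; U {3,5,9}->{9}
So after constraint 1: D(U)={9}, size = 1

Answer: 1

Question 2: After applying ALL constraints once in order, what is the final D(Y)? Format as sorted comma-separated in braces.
Answer: {5,6}

Derivation:
Constraint 1 (W + Y = U) on D(W)={3,4,6,7,8,9} D(Y)={4,5,6,8} D(U)={3,5,9}: W {3,4,6,7,8,9}->{3,4}; Y {4,5,6,8}->{5,6}; U {3,5,9}->{9}
Constraint 2 (W + Y = U) on D(W)={3,4} D(Y)={5,6} D(U)={9}: no change
Constraint 3 (U != Y) on D(U)={9} D(Y)={5,6}: no change
So after all 3 constraints: D(Y) = {5,6}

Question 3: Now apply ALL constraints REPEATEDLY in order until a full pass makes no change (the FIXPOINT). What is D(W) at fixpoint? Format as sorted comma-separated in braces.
Answer: {3,4}

Derivation:
pass 0 (initial): D(W)={3,4,6,7,8,9}
pass 1: U {3,5,9}->{9}; W {3,4,6,7,8,9}->{3,4}; Y {4,5,6,8}->{5,6}
pass 2: no change
Fixpoint after 2 passes: D(W) = {3,4}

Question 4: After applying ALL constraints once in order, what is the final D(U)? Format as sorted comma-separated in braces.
Answer: {9}

Derivation:
Constraint 1 (W + Y = U) on D(W)={3,4,6,7,8,9} D(Y)={4,5,6,8} D(U)={3,5,9}: W {3,4,6,7,8,9}->{3,4}; Y {4,5,6,8}->{5,6}; U {3,5,9}->{9}
Constraint 2 (W + Y = U) on D(W)={3,4} D(Y)={5,6} D(U)={9}: no change
Constraint 3 (U != Y) on D(U)={9} D(Y)={5,6}: no change
So after all 3 constraints: D(U) = {9}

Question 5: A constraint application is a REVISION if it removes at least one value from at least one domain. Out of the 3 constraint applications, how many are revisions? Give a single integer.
Answer: 1

Derivation:
Constraint 1 (W + Y = U) on D(W)={3,4,6,7,8,9} D(Y)={4,5,6,8} D(U)={3,5,9}: W {3,4,6,7,8,9}->{3,4}; Y {4,5,6,8}->{5,6}; U {3,5,9}->{9} => REVISION
Constraint 2 (W + Y = U) on D(W)={3,4} D(Y)={5,6} D(U)={9}: no change => not a revision
Constraint 3 (U != Y) on D(U)={9} D(Y)={5,6}: no change => not a revision
Total revisions = 1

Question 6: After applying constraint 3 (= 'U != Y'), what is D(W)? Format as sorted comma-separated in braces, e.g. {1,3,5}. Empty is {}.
Constraint 1 (W + Y = U) on D(W)={3,4,6,7,8,9} D(Y)={4,5,6,8} D(U)={3,5,9}: W {3,4,6,7,8,9}->{3,4}; Y {4,5,6,8}->{5,6}; U {3,5,9}->{9}
Constraint 2 (W + Y = U) on D(W)={3,4} D(Y)={5,6} D(U)={9}: no change
Constraint 3 (U != Y) on D(U)={9} D(Y)={5,6}: no change
So after constraint 3: D(W) = {3,4}

Answer: {3,4}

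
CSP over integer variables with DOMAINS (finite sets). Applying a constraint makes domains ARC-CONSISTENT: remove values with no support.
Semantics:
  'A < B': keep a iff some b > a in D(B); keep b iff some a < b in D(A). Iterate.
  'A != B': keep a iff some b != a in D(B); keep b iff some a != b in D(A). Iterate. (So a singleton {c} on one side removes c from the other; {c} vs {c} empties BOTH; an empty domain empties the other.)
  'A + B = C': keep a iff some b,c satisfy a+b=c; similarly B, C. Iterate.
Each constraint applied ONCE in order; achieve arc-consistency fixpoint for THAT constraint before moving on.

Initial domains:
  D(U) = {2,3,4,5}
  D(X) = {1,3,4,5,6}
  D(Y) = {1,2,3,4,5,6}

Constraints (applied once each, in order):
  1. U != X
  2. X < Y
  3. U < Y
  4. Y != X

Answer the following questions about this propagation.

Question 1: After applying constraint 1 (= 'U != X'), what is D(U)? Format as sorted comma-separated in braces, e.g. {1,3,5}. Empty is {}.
Constraint 1 (U != X) on D(U)={2,3,4,5} D(X)={1,3,4,5,6}: no change
So after constraint 1: D(U) = {2,3,4,5}

Answer: {2,3,4,5}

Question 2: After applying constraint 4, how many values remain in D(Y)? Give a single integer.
Answer: 4

Derivation:
Constraint 1 (U != X) on D(U)={2,3,4,5} D(X)={1,3,4,5,6}: no change
Constraint 2 (X < Y) on D(X)={1,3,4,5,6} D(Y)={1,2,3,4,5,6}: X {1,3,4,5,6}->{1,3,4,5}; Y {1,2,3,4,5,6}->{2,3,4,5,6}
Constraint 3 (U < Y) on D(U)={2,3,4,5} D(Y)={2,3,4,5,6}: Y {2,3,4,5,6}->{3,4,5,6}
Constraint 4 (Y != X) on D(Y)={3,4,5,6} D(X)={1,3,4,5}: no change
So after constraint 4: D(Y)={3,4,5,6}, size = 4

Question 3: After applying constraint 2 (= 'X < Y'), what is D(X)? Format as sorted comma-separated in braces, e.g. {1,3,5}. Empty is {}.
Constraint 1 (U != X) on D(U)={2,3,4,5} D(X)={1,3,4,5,6}: no change
Constraint 2 (X < Y) on D(X)={1,3,4,5,6} D(Y)={1,2,3,4,5,6}: X {1,3,4,5,6}->{1,3,4,5}; Y {1,2,3,4,5,6}->{2,3,4,5,6}
So after constraint 2: D(X) = {1,3,4,5}

Answer: {1,3,4,5}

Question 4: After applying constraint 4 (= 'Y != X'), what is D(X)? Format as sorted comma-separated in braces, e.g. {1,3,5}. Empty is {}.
Answer: {1,3,4,5}

Derivation:
Constraint 1 (U != X) on D(U)={2,3,4,5} D(X)={1,3,4,5,6}: no change
Constraint 2 (X < Y) on D(X)={1,3,4,5,6} D(Y)={1,2,3,4,5,6}: X {1,3,4,5,6}->{1,3,4,5}; Y {1,2,3,4,5,6}->{2,3,4,5,6}
Constraint 3 (U < Y) on D(U)={2,3,4,5} D(Y)={2,3,4,5,6}: Y {2,3,4,5,6}->{3,4,5,6}
Constraint 4 (Y != X) on D(Y)={3,4,5,6} D(X)={1,3,4,5}: no change
So after constraint 4: D(X) = {1,3,4,5}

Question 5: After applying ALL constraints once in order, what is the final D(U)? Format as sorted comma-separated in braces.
Constraint 1 (U != X) on D(U)={2,3,4,5} D(X)={1,3,4,5,6}: no change
Constraint 2 (X < Y) on D(X)={1,3,4,5,6} D(Y)={1,2,3,4,5,6}: X {1,3,4,5,6}->{1,3,4,5}; Y {1,2,3,4,5,6}->{2,3,4,5,6}
Constraint 3 (U < Y) on D(U)={2,3,4,5} D(Y)={2,3,4,5,6}: Y {2,3,4,5,6}->{3,4,5,6}
Constraint 4 (Y != X) on D(Y)={3,4,5,6} D(X)={1,3,4,5}: no change
So after all 4 constraints: D(U) = {2,3,4,5}

Answer: {2,3,4,5}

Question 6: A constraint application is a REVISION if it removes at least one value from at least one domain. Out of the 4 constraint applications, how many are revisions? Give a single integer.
Constraint 1 (U != X) on D(U)={2,3,4,5} D(X)={1,3,4,5,6}: no change => not a revision
Constraint 2 (X < Y) on D(X)={1,3,4,5,6} D(Y)={1,2,3,4,5,6}: X {1,3,4,5,6}->{1,3,4,5}; Y {1,2,3,4,5,6}->{2,3,4,5,6} => REVISION
Constraint 3 (U < Y) on D(U)={2,3,4,5} D(Y)={2,3,4,5,6}: Y {2,3,4,5,6}->{3,4,5,6} => REVISION
Constraint 4 (Y != X) on D(Y)={3,4,5,6} D(X)={1,3,4,5}: no change => not a revision
Total revisions = 2

Answer: 2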